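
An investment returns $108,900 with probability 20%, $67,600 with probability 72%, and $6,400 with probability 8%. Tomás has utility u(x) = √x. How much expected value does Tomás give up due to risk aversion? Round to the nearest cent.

E[u] = 0.2·√108900 + 0.72·√67600 + 0.08·√6400 = 0.2·330 + 0.72·260 + 0.08·80 = 259.6
CE = (259.6)² = 67392.16
Risk premium = EV − CE = 70964 − 67392.16 = 3571.84

$3,571.84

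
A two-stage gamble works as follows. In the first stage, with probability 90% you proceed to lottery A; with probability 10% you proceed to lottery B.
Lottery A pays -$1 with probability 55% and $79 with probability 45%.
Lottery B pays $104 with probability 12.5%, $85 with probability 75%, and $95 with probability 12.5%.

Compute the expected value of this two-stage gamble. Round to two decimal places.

$40.36

EV(A) = 0.55 × (-1) + 0.45 × 79 = -0.55 + 35.55 = 35
EV(B) = 0.125 × 104 + 0.75 × 85 + 0.125 × 95 = 13 + 63.75 + 11.875 = 88.625
Overall = 0.9 × 35 + 0.1 × 88.625 = 31.5 + 8.8625 = 40.3625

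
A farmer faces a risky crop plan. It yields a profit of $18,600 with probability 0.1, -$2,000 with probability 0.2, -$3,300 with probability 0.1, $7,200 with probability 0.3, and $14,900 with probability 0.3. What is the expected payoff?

EV = 0.1 × 18600 + 0.2 × (-2000) + 0.1 × (-3300) + 0.3 × 7200 + 0.3 × 14900 = 1860 − 400 − 330 + 2160 + 4470 = 7760

$7,760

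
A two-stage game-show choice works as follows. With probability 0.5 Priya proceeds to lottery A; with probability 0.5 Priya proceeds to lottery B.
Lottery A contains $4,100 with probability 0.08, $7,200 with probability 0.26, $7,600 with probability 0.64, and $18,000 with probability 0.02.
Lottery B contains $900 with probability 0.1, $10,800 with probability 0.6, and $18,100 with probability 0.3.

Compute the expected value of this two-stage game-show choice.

$9,712

EV(A) = 0.08 × 4100 + 0.26 × 7200 + 0.64 × 7600 + 0.02 × 18000 = 328 + 1872 + 4864 + 360 = 7424
EV(B) = 0.1 × 900 + 0.6 × 10800 + 0.3 × 18100 = 90 + 6480 + 5430 = 12000
Overall = 0.5 × 7424 + 0.5 × 12000 = 3712 + 6000 = 9712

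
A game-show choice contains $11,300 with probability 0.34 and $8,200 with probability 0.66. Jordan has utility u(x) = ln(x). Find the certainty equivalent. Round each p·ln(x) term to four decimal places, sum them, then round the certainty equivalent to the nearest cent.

E[u] = 0.34·ln(11300) + 0.66·ln(8200) = 3.1731 + 5.9478 = 9.1209
CE = e^9.1209 ≈ 9144.43

$9,144.43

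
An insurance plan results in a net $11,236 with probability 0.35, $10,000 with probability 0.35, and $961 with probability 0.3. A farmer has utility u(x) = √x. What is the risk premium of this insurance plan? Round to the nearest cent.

E[u] = 0.35·√11236 + 0.35·√10000 + 0.3·√961 = 0.35·106 + 0.35·100 + 0.3·31 = 81.4
CE = (81.4)² = 6625.96
Risk premium = EV − CE = 7720.9 − 6625.96 = 1094.94

$1,094.94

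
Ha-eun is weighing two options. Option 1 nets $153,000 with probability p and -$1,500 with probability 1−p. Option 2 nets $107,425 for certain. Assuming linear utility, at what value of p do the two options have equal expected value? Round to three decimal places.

p·153000 + (1−p)·(-1500) = 107425
154500p − 1500 = 107425
p = (107425 + 1500) / 154500

p = 0.705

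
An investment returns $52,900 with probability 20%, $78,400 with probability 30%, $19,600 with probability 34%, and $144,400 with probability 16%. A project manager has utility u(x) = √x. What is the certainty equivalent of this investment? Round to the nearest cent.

$56,834.56

E[u] = 0.2·√52900 + 0.3·√78400 + 0.34·√19600 + 0.16·√144400 = 0.2·230 + 0.3·280 + 0.34·140 + 0.16·380 = 238.4
CE = (238.4)² = 56834.56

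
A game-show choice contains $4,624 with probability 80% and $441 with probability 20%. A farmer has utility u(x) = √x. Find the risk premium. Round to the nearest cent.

$353.44

E[u] = 0.8·√4624 + 0.2·√441 = 0.8·68 + 0.2·21 = 58.6
CE = (58.6)² = 3433.96
Risk premium = EV − CE = 3787.4 − 3433.96 = 353.44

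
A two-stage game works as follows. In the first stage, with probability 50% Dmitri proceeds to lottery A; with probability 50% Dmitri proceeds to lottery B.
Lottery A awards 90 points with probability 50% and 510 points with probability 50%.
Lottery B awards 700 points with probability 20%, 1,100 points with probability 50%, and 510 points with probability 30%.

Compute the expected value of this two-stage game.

571.5 points

EV(A) = 0.5 × 90 + 0.5 × 510 = 45 + 255 = 300
EV(B) = 0.2 × 700 + 0.5 × 1100 + 0.3 × 510 = 140 + 550 + 153 = 843
Overall = 0.5 × 300 + 0.5 × 843 = 150 + 421.5 = 571.5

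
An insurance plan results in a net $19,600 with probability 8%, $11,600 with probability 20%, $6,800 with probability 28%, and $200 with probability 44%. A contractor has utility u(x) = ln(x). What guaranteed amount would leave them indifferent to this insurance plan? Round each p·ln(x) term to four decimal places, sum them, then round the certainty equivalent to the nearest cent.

$1,745.33

E[u] = 0.08·ln(19600) + 0.2·ln(11600) + 0.28·ln(6800) + 0.44·ln(200) = 0.7907 + 1.8718 + 2.4709 + 2.3313 = 7.4647
CE = e^7.4647 ≈ 1745.33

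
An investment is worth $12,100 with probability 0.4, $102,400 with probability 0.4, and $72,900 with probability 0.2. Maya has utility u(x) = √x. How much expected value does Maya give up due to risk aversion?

E[u] = 0.4·√12100 + 0.4·√102400 + 0.2·√72900 = 0.4·110 + 0.4·320 + 0.2·270 = 226
CE = (226)² = 51076
Risk premium = EV − CE = 60380 − 51076 = 9304

$9,304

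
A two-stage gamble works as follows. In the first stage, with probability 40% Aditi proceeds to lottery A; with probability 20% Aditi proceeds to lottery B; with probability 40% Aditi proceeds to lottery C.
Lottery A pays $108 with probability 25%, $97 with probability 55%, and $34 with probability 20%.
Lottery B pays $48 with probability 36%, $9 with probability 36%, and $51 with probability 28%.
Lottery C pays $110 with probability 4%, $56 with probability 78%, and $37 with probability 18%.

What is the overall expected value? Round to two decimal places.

$63.72

EV(A) = 0.25 × 108 + 0.55 × 97 + 0.2 × 34 = 27 + 53.35 + 6.8 = 87.15
EV(B) = 0.36 × 48 + 0.36 × 9 + 0.28 × 51 = 17.28 + 3.24 + 14.28 = 34.8
EV(C) = 0.04 × 110 + 0.78 × 56 + 0.18 × 37 = 4.4 + 43.68 + 6.66 = 54.74
Overall = 0.4 × 87.15 + 0.2 × 34.8 + 0.4 × 54.74 = 34.86 + 6.96 + 21.896 = 63.716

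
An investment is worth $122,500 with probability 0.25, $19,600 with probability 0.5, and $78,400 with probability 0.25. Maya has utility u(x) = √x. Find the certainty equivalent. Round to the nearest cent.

$51,756.25

E[u] = 0.25·√122500 + 0.5·√19600 + 0.25·√78400 = 0.25·350 + 0.5·140 + 0.25·280 = 227.5
CE = (227.5)² = 51756.25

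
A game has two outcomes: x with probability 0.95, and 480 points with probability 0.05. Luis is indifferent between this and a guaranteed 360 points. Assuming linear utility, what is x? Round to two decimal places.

x = 353.68 points

0.95·x + 0.05·480 = 360
0.95·x = 360 − 24 = 336
x = 336 / 0.95 = 353.6842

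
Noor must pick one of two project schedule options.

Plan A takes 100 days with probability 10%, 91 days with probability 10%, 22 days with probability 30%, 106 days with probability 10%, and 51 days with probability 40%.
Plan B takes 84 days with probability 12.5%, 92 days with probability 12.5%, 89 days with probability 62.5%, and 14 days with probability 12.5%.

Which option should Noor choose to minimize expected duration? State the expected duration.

Plan A = 0.1 × 100 + 0.1 × 91 + 0.3 × 22 + 0.1 × 106 + 0.4 × 51 = 10 + 9.1 + 6.6 + 10.6 + 20.4 = 56.7
Plan B = 0.125 × 84 + 0.125 × 92 + 0.625 × 89 + 0.125 × 14 = 10.5 + 11.5 + 55.625 + 1.75 = 79.375

Plan A (56.7 days)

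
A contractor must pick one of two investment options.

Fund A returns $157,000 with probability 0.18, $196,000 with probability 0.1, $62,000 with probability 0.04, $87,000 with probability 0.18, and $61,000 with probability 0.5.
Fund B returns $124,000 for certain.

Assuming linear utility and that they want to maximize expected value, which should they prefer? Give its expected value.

Fund A = 0.18 × 157000 + 0.1 × 196000 + 0.04 × 62000 + 0.18 × 87000 + 0.5 × 61000 = 28260 + 19600 + 2480 + 15660 + 30500 = 96500
Fund B: 124000 (certain)

Fund B ($124,000)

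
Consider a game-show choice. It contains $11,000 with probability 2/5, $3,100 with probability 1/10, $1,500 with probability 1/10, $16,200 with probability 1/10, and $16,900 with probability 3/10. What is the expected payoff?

EV = 2/5 × 11000 + 1/10 × 3100 + 1/10 × 1500 + 1/10 × 16200 + 3/10 × 16900 = 4400 + 310 + 150 + 1620 + 5070 = 11550

$11,550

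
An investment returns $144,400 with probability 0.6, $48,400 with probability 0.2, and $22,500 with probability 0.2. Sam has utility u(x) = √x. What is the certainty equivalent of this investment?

$91,204

E[u] = 0.6·√144400 + 0.2·√48400 + 0.2·√22500 = 0.6·380 + 0.2·220 + 0.2·150 = 302
CE = (302)² = 91204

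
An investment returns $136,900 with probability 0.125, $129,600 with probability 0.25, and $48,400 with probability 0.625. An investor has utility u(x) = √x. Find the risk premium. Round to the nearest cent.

$4,823.44

E[u] = 0.125·√136900 + 0.25·√129600 + 0.625·√48400 = 0.125·370 + 0.25·360 + 0.625·220 = 273.75
CE = (273.75)² = 74939.0625
Risk premium = EV − CE = 79762.5 − 74939.0625 = 4823.4375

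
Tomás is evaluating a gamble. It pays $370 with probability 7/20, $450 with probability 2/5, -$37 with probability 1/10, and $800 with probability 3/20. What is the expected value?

$425.80

EV = 7/20 × 370 + 2/5 × 450 + 1/10 × (-37) + 3/20 × 800 = 129.5 + 180 − 3.7 + 120 = 425.8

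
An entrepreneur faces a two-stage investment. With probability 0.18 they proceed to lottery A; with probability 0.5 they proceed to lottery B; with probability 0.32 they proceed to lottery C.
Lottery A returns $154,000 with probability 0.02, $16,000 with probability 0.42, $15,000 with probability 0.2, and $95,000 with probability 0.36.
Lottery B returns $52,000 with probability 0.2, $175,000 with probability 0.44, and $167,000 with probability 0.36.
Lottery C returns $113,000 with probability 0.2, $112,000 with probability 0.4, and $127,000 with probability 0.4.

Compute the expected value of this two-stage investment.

$120,044

EV(A) = 0.02 × 154000 + 0.42 × 16000 + 0.2 × 15000 + 0.36 × 95000 = 3080 + 6720 + 3000 + 34200 = 47000
EV(B) = 0.2 × 52000 + 0.44 × 175000 + 0.36 × 167000 = 10400 + 77000 + 60120 = 147520
EV(C) = 0.2 × 113000 + 0.4 × 112000 + 0.4 × 127000 = 22600 + 44800 + 50800 = 118200
Overall = 0.18 × 47000 + 0.5 × 147520 + 0.32 × 118200 = 8460 + 73760 + 37824 = 120044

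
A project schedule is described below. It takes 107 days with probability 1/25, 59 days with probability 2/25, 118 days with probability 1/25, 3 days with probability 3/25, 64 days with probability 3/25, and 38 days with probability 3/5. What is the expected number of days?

44.56 days

EV = 1/25 × 107 + 2/25 × 59 + 1/25 × 118 + 3/25 × 3 + 3/25 × 64 + 3/5 × 38 = 4.28 + 4.72 + 4.72 + 0.36 + 7.68 + 22.8 = 44.56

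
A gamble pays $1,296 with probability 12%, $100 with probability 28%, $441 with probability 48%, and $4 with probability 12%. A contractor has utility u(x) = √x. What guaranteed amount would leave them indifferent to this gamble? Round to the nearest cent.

$304.15

E[u] = 0.12·√1296 + 0.28·√100 + 0.48·√441 + 0.12·√4 = 0.12·36 + 0.28·10 + 0.48·21 + 0.12·2 = 17.44
CE = (17.44)² = 304.1536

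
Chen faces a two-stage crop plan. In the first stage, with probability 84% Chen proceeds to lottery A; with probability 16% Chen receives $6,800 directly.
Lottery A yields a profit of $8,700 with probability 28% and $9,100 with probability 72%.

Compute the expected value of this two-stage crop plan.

EV(A) = 0.28 × 8700 + 0.72 × 9100 = 2436 + 6552 = 8988
Branch B: 6800 (certain)
Overall = 0.84 × 8988 + 0.16 × 6800 = 7549.92 + 1088 = 8637.92

$8,637.92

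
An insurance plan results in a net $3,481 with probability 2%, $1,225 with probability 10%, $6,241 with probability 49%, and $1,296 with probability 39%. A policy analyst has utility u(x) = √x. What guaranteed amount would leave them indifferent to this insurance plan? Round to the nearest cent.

$3,298.20

E[u] = 0.02·√3481 + 0.1·√1225 + 0.49·√6241 + 0.39·√1296 = 0.02·59 + 0.1·35 + 0.49·79 + 0.39·36 = 57.43
CE = (57.43)² = 3298.2049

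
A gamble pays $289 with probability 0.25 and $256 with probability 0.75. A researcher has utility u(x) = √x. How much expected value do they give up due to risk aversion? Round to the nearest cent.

$0.19

E[u] = 0.25·√289 + 0.75·√256 = 0.25·17 + 0.75·16 = 16.25
CE = (16.25)² = 264.0625
Risk premium = EV − CE = 264.25 − 264.0625 = 0.1875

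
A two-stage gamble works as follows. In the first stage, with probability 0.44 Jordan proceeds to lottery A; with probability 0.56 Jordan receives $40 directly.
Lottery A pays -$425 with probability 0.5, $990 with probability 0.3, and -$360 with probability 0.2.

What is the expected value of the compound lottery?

EV(A) = 0.5 × (-425) + 0.3 × 990 + 0.2 × (-360) = -212.5 + 297 − 72 = 12.5
Branch B: 40 (certain)
Overall = 0.44 × 12.5 + 0.56 × 40 = 5.5 + 22.4 = 27.9

$27.90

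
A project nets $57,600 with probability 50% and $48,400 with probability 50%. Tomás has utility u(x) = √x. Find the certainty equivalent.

$52,900

E[u] = 0.5·√57600 + 0.5·√48400 = 0.5·240 + 0.5·220 = 230
CE = (230)² = 52900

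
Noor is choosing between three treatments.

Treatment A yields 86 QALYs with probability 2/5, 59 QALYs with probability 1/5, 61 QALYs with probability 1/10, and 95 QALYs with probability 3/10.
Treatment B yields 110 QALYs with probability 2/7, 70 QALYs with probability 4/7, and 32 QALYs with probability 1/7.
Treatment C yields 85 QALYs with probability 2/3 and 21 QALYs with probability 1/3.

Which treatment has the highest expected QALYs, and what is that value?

Treatment A (80.8 QALYs)

Treatment A = 2/5 × 86 + 1/5 × 59 + 1/10 × 61 + 3/10 × 95 = 34.4 + 11.8 + 6.1 + 28.5 = 80.8
Treatment B = 2/7 × 110 + 4/7 × 70 + 1/7 × 32 = 31.4286 + 40 + 4.5714 = 76
Treatment C = 2/3 × 85 + 1/3 × 21 = 56.6667 + 7 = 63.6667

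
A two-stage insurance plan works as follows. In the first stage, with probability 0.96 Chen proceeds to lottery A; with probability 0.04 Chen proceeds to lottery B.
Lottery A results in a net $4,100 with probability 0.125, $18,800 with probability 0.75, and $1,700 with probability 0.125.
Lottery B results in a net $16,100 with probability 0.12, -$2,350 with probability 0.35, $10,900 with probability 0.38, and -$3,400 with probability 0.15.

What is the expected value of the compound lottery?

EV(A) = 0.125 × 4100 + 0.75 × 18800 + 0.125 × 1700 = 512.5 + 14100 + 212.5 = 14825
EV(B) = 0.12 × 16100 + 0.35 × (-2350) + 0.38 × 10900 + 0.15 × (-3400) = 1932 − 822.5 + 4142 − 510 = 4741.5
Overall = 0.96 × 14825 + 0.04 × 4741.5 = 14232 + 189.66 = 14421.66

$14,421.66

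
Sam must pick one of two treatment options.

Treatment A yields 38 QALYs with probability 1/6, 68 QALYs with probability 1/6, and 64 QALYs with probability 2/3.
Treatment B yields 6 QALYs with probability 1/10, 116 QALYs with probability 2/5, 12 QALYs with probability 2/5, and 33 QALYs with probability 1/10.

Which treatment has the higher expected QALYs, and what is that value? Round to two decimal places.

Treatment A = 1/6 × 38 + 1/6 × 68 + 2/3 × 64 = 6.3333 + 11.3333 + 42.6667 = 60.3333
Treatment B = 1/10 × 6 + 2/5 × 116 + 2/5 × 12 + 1/10 × 33 = 0.6 + 46.4 + 4.8 + 3.3 = 55.1

Treatment A (60.33 QALYs)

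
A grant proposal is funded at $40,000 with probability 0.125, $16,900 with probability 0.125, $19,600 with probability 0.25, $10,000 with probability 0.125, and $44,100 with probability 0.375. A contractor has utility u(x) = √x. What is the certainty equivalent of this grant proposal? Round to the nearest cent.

$28,056.25

E[u] = 0.125·√40000 + 0.125·√16900 + 0.25·√19600 + 0.125·√10000 + 0.375·√44100 = 0.125·200 + 0.125·130 + 0.25·140 + 0.125·100 + 0.375·210 = 167.5
CE = (167.5)² = 28056.25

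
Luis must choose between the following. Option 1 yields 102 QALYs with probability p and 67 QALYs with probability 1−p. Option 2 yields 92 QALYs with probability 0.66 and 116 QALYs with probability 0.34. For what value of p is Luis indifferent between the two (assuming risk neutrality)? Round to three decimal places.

EV(Option 2) = 0.66 × 92 + 0.34 × 116 = 60.72 + 39.44 = 100.16
p·102 + (1−p)·67 = 100.16
35p + 67 = 100.16
p = (100.16 − 67) / 35

p = 0.947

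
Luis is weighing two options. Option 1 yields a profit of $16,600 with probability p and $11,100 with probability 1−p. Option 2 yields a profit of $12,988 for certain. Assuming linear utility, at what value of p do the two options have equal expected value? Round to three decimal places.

p·16600 + (1−p)·11100 = 12988
5500p + 11100 = 12988
p = (12988 − 11100) / 5500

p = 0.343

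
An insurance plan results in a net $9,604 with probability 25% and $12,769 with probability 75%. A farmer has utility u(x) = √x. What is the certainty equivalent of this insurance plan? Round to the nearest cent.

$11,935.56

E[u] = 0.25·√9604 + 0.75·√12769 = 0.25·98 + 0.75·113 = 109.25
CE = (109.25)² = 11935.5625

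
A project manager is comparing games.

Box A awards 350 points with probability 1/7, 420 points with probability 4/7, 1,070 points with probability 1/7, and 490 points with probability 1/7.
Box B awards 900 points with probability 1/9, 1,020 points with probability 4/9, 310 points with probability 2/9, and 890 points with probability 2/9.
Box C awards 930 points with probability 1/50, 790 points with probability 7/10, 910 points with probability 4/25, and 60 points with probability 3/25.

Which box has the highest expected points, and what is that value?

Box B (820 points)

Box A = 1/7 × 350 + 4/7 × 420 + 1/7 × 1070 + 1/7 × 490 = 50 + 240 + 152.8571 + 70 = 512.8571
Box B = 1/9 × 900 + 4/9 × 1020 + 2/9 × 310 + 2/9 × 890 = 100 + 453.3333 + 68.8889 + 197.7778 = 820
Box C = 1/50 × 930 + 7/10 × 790 + 4/25 × 910 + 3/25 × 60 = 18.6 + 553 + 145.6 + 7.2 = 724.4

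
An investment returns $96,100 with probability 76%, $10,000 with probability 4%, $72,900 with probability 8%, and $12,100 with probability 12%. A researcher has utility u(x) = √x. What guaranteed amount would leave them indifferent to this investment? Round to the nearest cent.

E[u] = 0.76·√96100 + 0.04·√10000 + 0.08·√72900 + 0.12·√12100 = 0.76·310 + 0.04·100 + 0.08·270 + 0.12·110 = 274.4
CE = (274.4)² = 75295.36

$75,295.36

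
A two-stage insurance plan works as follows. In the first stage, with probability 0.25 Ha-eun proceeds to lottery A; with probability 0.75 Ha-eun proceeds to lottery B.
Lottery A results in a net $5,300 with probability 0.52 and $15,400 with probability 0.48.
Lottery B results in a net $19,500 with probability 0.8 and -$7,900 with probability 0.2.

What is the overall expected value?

EV(A) = 0.52 × 5300 + 0.48 × 15400 = 2756 + 7392 = 10148
EV(B) = 0.8 × 19500 + 0.2 × (-7900) = 15600 − 1580 = 14020
Overall = 0.25 × 10148 + 0.75 × 14020 = 2537 + 10515 = 13052

$13,052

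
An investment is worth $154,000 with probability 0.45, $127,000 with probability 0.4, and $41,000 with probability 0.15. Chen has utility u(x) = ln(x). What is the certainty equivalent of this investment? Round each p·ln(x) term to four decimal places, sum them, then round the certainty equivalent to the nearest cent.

E[u] = 0.45·ln(154000) + 0.4·ln(127000) + 0.15·ln(41000) = 5.3751 + 4.7008 + 1.5932 = 11.6691
CE = e^11.6691 ≈ 116903.02

$116,903.02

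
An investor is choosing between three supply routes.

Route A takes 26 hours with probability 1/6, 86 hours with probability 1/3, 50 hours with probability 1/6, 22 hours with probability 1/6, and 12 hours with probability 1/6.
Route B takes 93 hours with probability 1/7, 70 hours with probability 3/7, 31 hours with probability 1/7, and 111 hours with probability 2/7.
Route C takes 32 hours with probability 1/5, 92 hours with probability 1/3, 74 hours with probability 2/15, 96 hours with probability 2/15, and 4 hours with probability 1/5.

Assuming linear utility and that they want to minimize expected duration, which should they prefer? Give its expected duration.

Route A = 1/6 × 26 + 1/3 × 86 + 1/6 × 50 + 1/6 × 22 + 1/6 × 12 = 4.3333 + 28.6667 + 8.3333 + 3.6667 + 2 = 47
Route B = 1/7 × 93 + 3/7 × 70 + 1/7 × 31 + 2/7 × 111 = 13.2857 + 30 + 4.4286 + 31.7143 = 79.4286
Route C = 1/5 × 32 + 1/3 × 92 + 2/15 × 74 + 2/15 × 96 + 1/5 × 4 = 6.4 + 30.6667 + 9.8667 + 12.8 + 0.8 = 60.5333

Route A (47 hours)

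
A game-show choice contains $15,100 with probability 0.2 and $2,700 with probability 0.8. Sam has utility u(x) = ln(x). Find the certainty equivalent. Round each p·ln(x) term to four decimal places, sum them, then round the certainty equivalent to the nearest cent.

E[u] = 0.2·ln(15100) + 0.8·ln(2700) = 1.9245 + 6.3208 = 8.2453
CE = e^8.2453 ≈ 3809.68

$3,809.68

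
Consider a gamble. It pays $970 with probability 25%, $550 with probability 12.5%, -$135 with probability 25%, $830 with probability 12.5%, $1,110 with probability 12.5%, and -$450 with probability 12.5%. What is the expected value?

EV = 0.25 × 970 + 0.125 × 550 + 0.25 × (-135) + 0.125 × 830 + 0.125 × 1110 + 0.125 × (-450) = 242.5 + 68.75 − 33.75 + 103.75 + 138.75 − 56.25 = 463.75

$463.75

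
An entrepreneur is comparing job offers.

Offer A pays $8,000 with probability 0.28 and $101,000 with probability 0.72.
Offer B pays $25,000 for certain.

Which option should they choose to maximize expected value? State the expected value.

Offer A = 0.28 × 8000 + 0.72 × 101000 = 2240 + 72720 = 74960
Offer B: 25000 (certain)

Offer A ($74,960)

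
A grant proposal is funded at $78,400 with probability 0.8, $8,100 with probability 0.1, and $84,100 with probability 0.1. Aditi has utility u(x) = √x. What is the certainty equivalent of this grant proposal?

$68,644

E[u] = 0.8·√78400 + 0.1·√8100 + 0.1·√84100 = 0.8·280 + 0.1·90 + 0.1·290 = 262
CE = (262)² = 68644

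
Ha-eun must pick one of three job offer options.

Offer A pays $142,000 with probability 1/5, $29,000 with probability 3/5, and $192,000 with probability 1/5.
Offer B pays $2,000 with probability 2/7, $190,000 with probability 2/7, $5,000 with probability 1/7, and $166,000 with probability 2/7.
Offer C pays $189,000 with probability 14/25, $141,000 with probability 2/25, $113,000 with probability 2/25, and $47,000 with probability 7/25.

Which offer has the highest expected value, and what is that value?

Offer A = 1/5 × 142000 + 3/5 × 29000 + 1/5 × 192000 = 28400 + 17400 + 38400 = 84200
Offer B = 2/7 × 2000 + 2/7 × 190000 + 1/7 × 5000 + 2/7 × 166000 = 571.4286 + 54285.7143 + 714.2857 + 47428.5714 = 103000
Offer C = 14/25 × 189000 + 2/25 × 141000 + 2/25 × 113000 + 7/25 × 47000 = 105840 + 11280 + 9040 + 13160 = 139320

Offer C ($139,320)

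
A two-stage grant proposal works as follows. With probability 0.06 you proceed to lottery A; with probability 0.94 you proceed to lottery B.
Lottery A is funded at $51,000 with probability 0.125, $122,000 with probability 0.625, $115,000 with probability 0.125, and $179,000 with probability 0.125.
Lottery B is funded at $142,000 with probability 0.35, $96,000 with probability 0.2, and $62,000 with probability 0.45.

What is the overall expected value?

$98,154.50

EV(A) = 0.125 × 51000 + 0.625 × 122000 + 0.125 × 115000 + 0.125 × 179000 = 6375 + 76250 + 14375 + 22375 = 119375
EV(B) = 0.35 × 142000 + 0.2 × 96000 + 0.45 × 62000 = 49700 + 19200 + 27900 = 96800
Overall = 0.06 × 119375 + 0.94 × 96800 = 7162.5 + 90992 = 98154.5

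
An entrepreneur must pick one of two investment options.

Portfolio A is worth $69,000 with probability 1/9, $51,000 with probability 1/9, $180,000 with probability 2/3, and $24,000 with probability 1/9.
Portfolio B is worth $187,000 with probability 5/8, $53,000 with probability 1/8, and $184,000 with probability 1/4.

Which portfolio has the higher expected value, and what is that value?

Portfolio A = 1/9 × 69000 + 1/9 × 51000 + 2/3 × 180000 + 1/9 × 24000 = 7666.6667 + 5666.6667 + 120000 + 2666.6667 = 136000
Portfolio B = 5/8 × 187000 + 1/8 × 53000 + 1/4 × 184000 = 116875 + 6625 + 46000 = 169500

Portfolio B ($169,500)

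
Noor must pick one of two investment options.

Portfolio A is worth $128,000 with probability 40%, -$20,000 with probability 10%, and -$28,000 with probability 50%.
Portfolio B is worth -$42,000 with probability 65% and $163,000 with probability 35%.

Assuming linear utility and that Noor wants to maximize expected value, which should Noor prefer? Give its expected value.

Portfolio A = 0.4 × 128000 + 0.1 × (-20000) + 0.5 × (-28000) = 51200 − 2000 − 14000 = 35200
Portfolio B = 0.65 × (-42000) + 0.35 × 163000 = -27300 + 57050 = 29750

Portfolio A ($35,200)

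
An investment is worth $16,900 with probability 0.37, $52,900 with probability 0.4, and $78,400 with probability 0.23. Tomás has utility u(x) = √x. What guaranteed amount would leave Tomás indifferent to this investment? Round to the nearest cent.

$41,820.25

E[u] = 0.37·√16900 + 0.4·√52900 + 0.23·√78400 = 0.37·130 + 0.4·230 + 0.23·280 = 204.5
CE = (204.5)² = 41820.25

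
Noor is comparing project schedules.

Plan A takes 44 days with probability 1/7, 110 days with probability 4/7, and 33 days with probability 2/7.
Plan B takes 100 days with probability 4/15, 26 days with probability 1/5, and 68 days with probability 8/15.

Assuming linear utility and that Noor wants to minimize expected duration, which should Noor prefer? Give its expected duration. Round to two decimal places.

Plan A = 1/7 × 44 + 4/7 × 110 + 2/7 × 33 = 6.2857 + 62.8571 + 9.4286 = 78.5714
Plan B = 4/15 × 100 + 1/5 × 26 + 8/15 × 68 = 26.6667 + 5.2 + 36.2667 = 68.1333

Plan B (68.13 days)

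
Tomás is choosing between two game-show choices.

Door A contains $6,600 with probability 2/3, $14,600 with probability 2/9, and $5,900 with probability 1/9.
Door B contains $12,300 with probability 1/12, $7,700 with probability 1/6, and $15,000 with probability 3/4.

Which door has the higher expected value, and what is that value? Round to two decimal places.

Door A = 2/3 × 6600 + 2/9 × 14600 + 1/9 × 5900 = 4400 + 3244.4444 + 655.5556 = 8300
Door B = 1/12 × 12300 + 1/6 × 7700 + 3/4 × 15000 = 1025 + 1283.3333 + 11250 = 13558.3333

Door B ($13,558.33)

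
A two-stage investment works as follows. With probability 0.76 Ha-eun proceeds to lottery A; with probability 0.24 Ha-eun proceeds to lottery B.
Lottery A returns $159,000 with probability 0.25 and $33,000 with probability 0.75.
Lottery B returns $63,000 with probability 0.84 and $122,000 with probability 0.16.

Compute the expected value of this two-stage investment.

EV(A) = 0.25 × 159000 + 0.75 × 33000 = 39750 + 24750 = 64500
EV(B) = 0.84 × 63000 + 0.16 × 122000 = 52920 + 19520 = 72440
Overall = 0.76 × 64500 + 0.24 × 72440 = 49020 + 17385.6 = 66405.6

$66,405.60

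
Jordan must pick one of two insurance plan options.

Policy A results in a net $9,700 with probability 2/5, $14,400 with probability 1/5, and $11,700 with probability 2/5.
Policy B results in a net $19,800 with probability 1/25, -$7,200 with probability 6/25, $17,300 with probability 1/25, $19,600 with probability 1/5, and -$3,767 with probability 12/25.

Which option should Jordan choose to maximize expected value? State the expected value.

Policy A = 2/5 × 9700 + 1/5 × 14400 + 2/5 × 11700 = 3880 + 2880 + 4680 = 11440
Policy B = 1/25 × 19800 + 6/25 × (-7200) + 1/25 × 17300 + 1/5 × 19600 + 12/25 × (-3767) = 792 − 1728 + 692 + 3920 − 1808.16 = 1867.84

Policy A ($11,440)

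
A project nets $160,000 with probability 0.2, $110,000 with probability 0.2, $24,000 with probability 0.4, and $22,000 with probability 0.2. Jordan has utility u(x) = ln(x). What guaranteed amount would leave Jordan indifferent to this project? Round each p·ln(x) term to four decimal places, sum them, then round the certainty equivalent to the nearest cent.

$46,737.40

E[u] = 0.2·ln(160000) + 0.2·ln(110000) + 0.4·ln(24000) + 0.2·ln(22000) = 2.3966 + 2.3216 + 4.0343 + 1.9998 = 10.7523
CE = e^10.7523 ≈ 46737.40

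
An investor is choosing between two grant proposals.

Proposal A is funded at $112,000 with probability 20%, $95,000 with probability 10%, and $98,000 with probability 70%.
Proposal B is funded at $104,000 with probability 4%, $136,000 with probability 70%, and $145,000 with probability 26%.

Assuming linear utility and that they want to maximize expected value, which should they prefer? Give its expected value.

Proposal A = 0.2 × 112000 + 0.1 × 95000 + 0.7 × 98000 = 22400 + 9500 + 68600 = 100500
Proposal B = 0.04 × 104000 + 0.7 × 136000 + 0.26 × 145000 = 4160 + 95200 + 37700 = 137060

Proposal B ($137,060)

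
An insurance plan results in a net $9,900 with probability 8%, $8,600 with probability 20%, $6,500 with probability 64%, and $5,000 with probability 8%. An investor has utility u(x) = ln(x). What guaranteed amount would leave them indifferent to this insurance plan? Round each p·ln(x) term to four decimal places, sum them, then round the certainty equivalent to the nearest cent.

$6,961.85

E[u] = 0.08·ln(9900) + 0.2·ln(8600) + 0.64·ln(6500) + 0.08·ln(5000) = 0.7360 + 1.8119 + 5.6189 + 0.6814 = 8.8482
CE = e^8.8482 ≈ 6961.85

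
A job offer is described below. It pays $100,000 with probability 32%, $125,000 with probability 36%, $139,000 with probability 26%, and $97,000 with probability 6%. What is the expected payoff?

$118,960

EV = 0.32 × 100000 + 0.36 × 125000 + 0.26 × 139000 + 0.06 × 97000 = 32000 + 45000 + 36140 + 5820 = 118960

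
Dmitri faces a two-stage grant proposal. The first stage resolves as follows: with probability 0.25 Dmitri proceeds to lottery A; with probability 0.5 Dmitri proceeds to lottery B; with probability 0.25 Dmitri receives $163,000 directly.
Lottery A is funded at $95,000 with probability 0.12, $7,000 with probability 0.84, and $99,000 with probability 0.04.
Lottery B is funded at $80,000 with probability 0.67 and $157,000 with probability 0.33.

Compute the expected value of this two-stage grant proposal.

$98,765

EV(A) = 0.12 × 95000 + 0.84 × 7000 + 0.04 × 99000 = 11400 + 5880 + 3960 = 21240
EV(B) = 0.67 × 80000 + 0.33 × 157000 = 53600 + 51810 = 105410
Branch C: 163000 (certain)
Overall = 0.25 × 21240 + 0.5 × 105410 + 0.25 × 163000 = 5310 + 52705 + 40750 = 98765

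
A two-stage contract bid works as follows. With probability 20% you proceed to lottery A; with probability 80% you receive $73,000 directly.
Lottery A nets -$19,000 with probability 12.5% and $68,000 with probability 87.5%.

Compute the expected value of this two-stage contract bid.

$69,825

EV(A) = 0.125 × (-19000) + 0.875 × 68000 = -2375 + 59500 = 57125
Branch B: 73000 (certain)
Overall = 0.2 × 57125 + 0.8 × 73000 = 11425 + 58400 = 69825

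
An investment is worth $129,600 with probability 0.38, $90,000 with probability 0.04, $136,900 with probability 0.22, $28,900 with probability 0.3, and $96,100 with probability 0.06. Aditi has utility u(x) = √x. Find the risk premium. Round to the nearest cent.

E[u] = 0.38·√129600 + 0.04·√90000 + 0.22·√136900 + 0.3·√28900 + 0.06·√96100 = 0.38·360 + 0.04·300 + 0.22·370 + 0.3·170 + 0.06·310 = 299.8
CE = (299.8)² = 89880.04
Risk premium = EV − CE = 97402 − 89880.04 = 7521.96

$7,521.96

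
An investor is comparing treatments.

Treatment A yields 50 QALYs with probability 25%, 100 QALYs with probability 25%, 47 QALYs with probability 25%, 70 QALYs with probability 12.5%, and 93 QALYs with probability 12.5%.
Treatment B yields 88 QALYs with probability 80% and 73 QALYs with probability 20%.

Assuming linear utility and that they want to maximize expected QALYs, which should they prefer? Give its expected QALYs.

Treatment A = 0.25 × 50 + 0.25 × 100 + 0.25 × 47 + 0.125 × 70 + 0.125 × 93 = 12.5 + 25 + 11.75 + 8.75 + 11.625 = 69.625
Treatment B = 0.8 × 88 + 0.2 × 73 = 70.4 + 14.6 = 85

Treatment B (85 QALYs)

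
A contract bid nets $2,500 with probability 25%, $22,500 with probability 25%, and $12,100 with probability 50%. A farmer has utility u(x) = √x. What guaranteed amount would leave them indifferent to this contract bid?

E[u] = 0.25·√2500 + 0.25·√22500 + 0.5·√12100 = 0.25·50 + 0.25·150 + 0.5·110 = 105
CE = (105)² = 11025

$11,025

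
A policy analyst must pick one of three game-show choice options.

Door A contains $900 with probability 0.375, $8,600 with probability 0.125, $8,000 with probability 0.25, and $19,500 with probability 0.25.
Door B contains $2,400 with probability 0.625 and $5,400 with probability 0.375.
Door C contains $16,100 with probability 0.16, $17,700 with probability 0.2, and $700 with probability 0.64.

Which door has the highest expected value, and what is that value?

Door A = 0.375 × 900 + 0.125 × 8600 + 0.25 × 8000 + 0.25 × 19500 = 337.5 + 1075 + 2000 + 4875 = 8287.5
Door B = 0.625 × 2400 + 0.375 × 5400 = 1500 + 2025 = 3525
Door C = 0.16 × 16100 + 0.2 × 17700 + 0.64 × 700 = 2576 + 3540 + 448 = 6564

Door A ($8,287.50)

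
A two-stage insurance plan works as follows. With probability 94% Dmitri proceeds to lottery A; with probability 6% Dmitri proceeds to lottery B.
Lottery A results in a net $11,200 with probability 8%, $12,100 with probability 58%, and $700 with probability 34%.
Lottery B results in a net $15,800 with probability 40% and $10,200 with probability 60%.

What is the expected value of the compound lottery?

$8,409.28

EV(A) = 0.08 × 11200 + 0.58 × 12100 + 0.34 × 700 = 896 + 7018 + 238 = 8152
EV(B) = 0.4 × 15800 + 0.6 × 10200 = 6320 + 6120 = 12440
Overall = 0.94 × 8152 + 0.06 × 12440 = 7662.88 + 746.4 = 8409.28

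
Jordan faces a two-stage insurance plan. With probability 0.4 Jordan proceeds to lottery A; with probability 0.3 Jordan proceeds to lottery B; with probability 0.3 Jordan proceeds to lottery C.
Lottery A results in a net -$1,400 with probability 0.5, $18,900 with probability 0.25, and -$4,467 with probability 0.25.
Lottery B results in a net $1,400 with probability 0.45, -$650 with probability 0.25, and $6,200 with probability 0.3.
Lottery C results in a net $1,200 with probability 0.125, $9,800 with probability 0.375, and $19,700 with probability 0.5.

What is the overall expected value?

$5,964.05

EV(A) = 0.5 × (-1400) + 0.25 × 18900 + 0.25 × (-4467) = -700 + 4725 − 1116.75 = 2908.25
EV(B) = 0.45 × 1400 + 0.25 × (-650) + 0.3 × 6200 = 630 − 162.5 + 1860 = 2327.5
EV(C) = 0.125 × 1200 + 0.375 × 9800 + 0.5 × 19700 = 150 + 3675 + 9850 = 13675
Overall = 0.4 × 2908.25 + 0.3 × 2327.5 + 0.3 × 13675 = 1163.3 + 698.25 + 4102.5 = 5964.05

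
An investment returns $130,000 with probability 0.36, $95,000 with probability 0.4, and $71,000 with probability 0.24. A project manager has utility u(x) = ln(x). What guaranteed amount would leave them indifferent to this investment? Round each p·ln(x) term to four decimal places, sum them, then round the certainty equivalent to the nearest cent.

E[u] = 0.36·ln(130000) + 0.4·ln(95000) + 0.24·ln(71000) = 4.2391 + 4.5847 + 2.6809 = 11.5047
CE = e^11.5047 ≈ 99180.83

$99,180.83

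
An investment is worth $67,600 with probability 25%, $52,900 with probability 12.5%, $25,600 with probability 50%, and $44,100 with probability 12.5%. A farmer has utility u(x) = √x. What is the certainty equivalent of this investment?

$40,000

E[u] = 0.25·√67600 + 0.125·√52900 + 0.5·√25600 + 0.125·√44100 = 0.25·260 + 0.125·230 + 0.5·160 + 0.125·210 = 200
CE = (200)² = 40000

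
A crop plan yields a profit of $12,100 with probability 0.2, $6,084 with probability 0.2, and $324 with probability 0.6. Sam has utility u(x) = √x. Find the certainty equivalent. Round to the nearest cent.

$2,342.56

E[u] = 0.2·√12100 + 0.2·√6084 + 0.6·√324 = 0.2·110 + 0.2·78 + 0.6·18 = 48.4
CE = (48.4)² = 2342.56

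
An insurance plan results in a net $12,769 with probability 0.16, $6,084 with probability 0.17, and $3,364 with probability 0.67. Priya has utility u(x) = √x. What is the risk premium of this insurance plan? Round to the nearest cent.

E[u] = 0.16·√12769 + 0.17·√6084 + 0.67·√3364 = 0.16·113 + 0.17·78 + 0.67·58 = 70.2
CE = (70.2)² = 4928.04
Risk premium = EV − CE = 5331.2 − 4928.04 = 403.16

$403.16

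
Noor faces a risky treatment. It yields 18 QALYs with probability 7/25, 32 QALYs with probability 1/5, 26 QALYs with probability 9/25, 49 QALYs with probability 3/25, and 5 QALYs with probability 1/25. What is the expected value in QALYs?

26.88 QALYs

EV = 7/25 × 18 + 1/5 × 32 + 9/25 × 26 + 3/25 × 49 + 1/25 × 5 = 5.04 + 6.4 + 9.36 + 5.88 + 0.2 = 26.88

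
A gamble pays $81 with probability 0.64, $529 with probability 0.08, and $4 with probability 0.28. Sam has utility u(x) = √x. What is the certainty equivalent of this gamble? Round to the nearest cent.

E[u] = 0.64·√81 + 0.08·√529 + 0.28·√4 = 0.64·9 + 0.08·23 + 0.28·2 = 8.16
CE = (8.16)² = 66.5856

$66.59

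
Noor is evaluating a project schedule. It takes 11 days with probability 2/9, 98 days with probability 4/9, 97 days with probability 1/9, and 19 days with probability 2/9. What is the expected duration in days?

61 days

EV = 2/9 × 11 + 4/9 × 98 + 1/9 × 97 + 2/9 × 19 = 2.4444 + 43.5556 + 10.7778 + 4.2222 = 61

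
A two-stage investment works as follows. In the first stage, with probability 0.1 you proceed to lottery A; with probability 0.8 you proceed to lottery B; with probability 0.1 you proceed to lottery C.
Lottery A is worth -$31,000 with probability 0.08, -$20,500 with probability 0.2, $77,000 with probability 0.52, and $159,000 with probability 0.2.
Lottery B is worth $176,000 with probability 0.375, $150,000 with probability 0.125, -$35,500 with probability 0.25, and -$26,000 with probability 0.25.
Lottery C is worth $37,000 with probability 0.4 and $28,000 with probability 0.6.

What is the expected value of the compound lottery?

$65,186

EV(A) = 0.08 × (-31000) + 0.2 × (-20500) + 0.52 × 77000 + 0.2 × 159000 = -2480 − 4100 + 40040 + 31800 = 65260
EV(B) = 0.375 × 176000 + 0.125 × 150000 + 0.25 × (-35500) + 0.25 × (-26000) = 66000 + 18750 − 8875 − 6500 = 69375
EV(C) = 0.4 × 37000 + 0.6 × 28000 = 14800 + 16800 = 31600
Overall = 0.1 × 65260 + 0.8 × 69375 + 0.1 × 31600 = 6526 + 55500 + 3160 = 65186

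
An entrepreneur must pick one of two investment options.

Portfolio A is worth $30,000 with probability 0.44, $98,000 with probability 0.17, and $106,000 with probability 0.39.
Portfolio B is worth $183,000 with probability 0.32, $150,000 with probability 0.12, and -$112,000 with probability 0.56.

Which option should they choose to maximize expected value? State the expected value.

Portfolio A = 0.44 × 30000 + 0.17 × 98000 + 0.39 × 106000 = 13200 + 16660 + 41340 = 71200
Portfolio B = 0.32 × 183000 + 0.12 × 150000 + 0.56 × (-112000) = 58560 + 18000 − 62720 = 13840

Portfolio A ($71,200)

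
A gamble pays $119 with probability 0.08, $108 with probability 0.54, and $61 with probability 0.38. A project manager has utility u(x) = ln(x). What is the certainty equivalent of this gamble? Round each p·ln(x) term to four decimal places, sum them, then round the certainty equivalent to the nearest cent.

E[u] = 0.08·ln(119) + 0.54·ln(108) + 0.38·ln(61) = 0.3823 + 2.5284 + 1.5621 = 4.4728
CE = e^4.4728 ≈ 87.60

$87.60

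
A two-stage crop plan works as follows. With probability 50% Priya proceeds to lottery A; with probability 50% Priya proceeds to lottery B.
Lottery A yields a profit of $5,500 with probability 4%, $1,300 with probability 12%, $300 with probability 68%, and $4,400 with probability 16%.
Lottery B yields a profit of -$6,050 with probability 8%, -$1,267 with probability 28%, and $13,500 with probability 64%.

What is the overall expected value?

EV(A) = 0.04 × 5500 + 0.12 × 1300 + 0.68 × 300 + 0.16 × 4400 = 220 + 156 + 204 + 704 = 1284
EV(B) = 0.08 × (-6050) + 0.28 × (-1267) + 0.64 × 13500 = -484 − 354.76 + 8640 = 7801.24
Overall = 0.5 × 1284 + 0.5 × 7801.24 = 642 + 3900.62 = 4542.62

$4,542.62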